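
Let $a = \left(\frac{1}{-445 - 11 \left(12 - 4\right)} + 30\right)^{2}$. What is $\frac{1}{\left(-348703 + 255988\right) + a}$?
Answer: $- \frac{284089}{26083663514} \approx -1.0891 \cdot 10^{-5}$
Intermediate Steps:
$a = \frac{255648121}{284089}$ ($a = \left(\frac{1}{-445 - 88} + 30\right)^{2} = \left(\frac{1}{-533} + 30\right)^{2} = \left(- \frac{1}{533} + 30\right)^{2} = \left(\frac{15989}{533}\right)^{2} = \frac{255648121}{284089} \approx 899.89$)
$\frac{1}{\left(-348703 + 255988\right) + a} = \frac{1}{\left(-348703 + 255988\right) + \frac{255648121}{284089}} = \frac{1}{-92715 + \frac{255648121}{284089}} = \frac{1}{- \frac{26083663514}{284089}} = - \frac{284089}{26083663514}$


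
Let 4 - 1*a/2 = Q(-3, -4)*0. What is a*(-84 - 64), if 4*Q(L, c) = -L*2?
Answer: -1184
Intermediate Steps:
Q(L, c) = -L/2 (Q(L, c) = (-L*2)/4 = (-2*L)/4 = -L/2)
a = 8 (a = 8 - 2*(-1/2*(-3))*0 = 8 - 3*0 = 8 - 2*0 = 8 + 0 = 8)
a*(-84 - 64) = 8*(-84 - 64) = 8*(-148) = -1184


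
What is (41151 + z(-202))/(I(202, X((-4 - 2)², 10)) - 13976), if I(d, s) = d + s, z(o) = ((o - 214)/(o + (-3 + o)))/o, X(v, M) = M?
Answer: -1691593949/565796748 ≈ -2.9898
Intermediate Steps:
z(o) = (-214 + o)/(o*(-3 + 2*o)) (z(o) = ((-214 + o)/(-3 + 2*o))/o = (-214 + o)/(o*(-3 + 2*o)))
(41151 + z(-202))/(I(202, X((-4 - 2)², 10)) - 13976) = (41151 + (-214 - 202)/((-202)*(-3 + 2*(-202))))/((202 + 10) - 13976) = (41151 - 1/202*(-416)/(-3 - 404))/(212 - 13976) = (41151 - 1/202*(-416)/(-407))/(-13764) = (41151 - 1/202*(-1/407)*(-416))*(-1/13764) = (41151 - 208/41107)*(-1/13764) = (1691593949/41107)*(-1/13764) = -1691593949/565796748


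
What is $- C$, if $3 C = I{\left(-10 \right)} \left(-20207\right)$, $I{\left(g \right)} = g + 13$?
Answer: $20207$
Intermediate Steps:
$I{\left(g \right)} = 13 + g$
$C = -20207$ ($C = \frac{\left(13 - 10\right) \left(-20207\right)}{3} = \frac{3 \left(-20207\right)}{3} = \frac{1}{3} \left(-60621\right) = -20207$)
$- C = \left(-1\right) \left(-20207\right) = 20207$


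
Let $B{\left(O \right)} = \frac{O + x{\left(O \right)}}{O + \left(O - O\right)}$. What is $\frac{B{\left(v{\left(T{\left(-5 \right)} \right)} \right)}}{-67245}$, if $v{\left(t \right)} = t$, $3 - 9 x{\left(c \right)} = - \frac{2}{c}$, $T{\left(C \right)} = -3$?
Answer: $- \frac{74}{5446845} \approx -1.3586 \cdot 10^{-5}$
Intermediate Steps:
$x{\left(c \right)} = \frac{1}{3} + \frac{2}{9 c}$ ($x{\left(c \right)} = \frac{1}{3} - \frac{\left(-2\right) \frac{1}{c}}{9} = \frac{1}{3} + \frac{2}{9 c}$)
$B{\left(O \right)} = \frac{O + \frac{2 + 3 O}{9 O}}{O}$ ($B{\left(O \right)} = \frac{O + \frac{2 + 3 O}{9 O}}{O + \left(O - O\right)} = \frac{O + \frac{2 + 3 O}{9 O}}{O + 0} = \frac{O + \frac{2 + 3 O}{9 O}}{O}$)
$\frac{B{\left(v{\left(T{\left(-5 \right)} \right)} \right)}}{-67245} = \frac{\frac{1}{9} \left(\frac{2}{9} + \left(-3\right)^{2} + \frac{1}{3} \left(-3\right)\right)}{-67245} = \frac{\frac{2}{9} + 9 - 1}{9} \left(- \frac{1}{67245}\right) = \frac{1}{9} \cdot \frac{74}{9} \left(- \frac{1}{67245}\right) = \frac{74}{81} \left(- \frac{1}{67245}\right) = - \frac{74}{5446845}$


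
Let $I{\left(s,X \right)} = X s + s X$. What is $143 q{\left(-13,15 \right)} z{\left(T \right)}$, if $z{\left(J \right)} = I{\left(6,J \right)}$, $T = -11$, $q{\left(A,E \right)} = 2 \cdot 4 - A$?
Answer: $-396396$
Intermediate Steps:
$q{\left(A,E \right)} = 8 - A$
$I{\left(s,X \right)} = 2 X s$ ($I{\left(s,X \right)} = X s + X s = 2 X s$)
$z{\left(J \right)} = 12 J$ ($z{\left(J \right)} = 2 J 6 = 12 J$)
$143 q{\left(-13,15 \right)} z{\left(T \right)} = 143 \left(8 - -13\right) 12 \left(-11\right) = 143 \left(8 + 13\right) \left(-132\right) = 143 \cdot 21 \left(-132\right) = 3003 \left(-132\right) = -396396$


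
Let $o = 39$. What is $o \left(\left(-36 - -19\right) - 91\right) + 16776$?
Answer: $12564$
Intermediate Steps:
$o \left(\left(-36 - -19\right) - 91\right) + 16776 = 39 \left(\left(-36 - -19\right) - 91\right) + 16776 = 39 \left(\left(-36 + 19\right) - 91\right) + 16776 = 39 \left(-17 - 91\right) + 16776 = 39 \left(-108\right) + 16776 = -4212 + 16776 = 12564$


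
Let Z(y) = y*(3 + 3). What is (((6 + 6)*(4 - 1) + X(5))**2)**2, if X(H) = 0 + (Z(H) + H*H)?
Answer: 68574961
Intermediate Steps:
Z(y) = 6*y (Z(y) = y*6 = 6*y)
X(H) = H**2 + 6*H (X(H) = 0 + (6*H + H*H) = 0 + (6*H + H**2) = 0 + (H**2 + 6*H) = H**2 + 6*H)
(((6 + 6)*(4 - 1) + X(5))**2)**2 = (((6 + 6)*(4 - 1) + 5*(6 + 5))**2)**2 = ((12*3 + 5*11)**2)**2 = ((36 + 55)**2)**2 = (91**2)**2 = 8281**2 = 68574961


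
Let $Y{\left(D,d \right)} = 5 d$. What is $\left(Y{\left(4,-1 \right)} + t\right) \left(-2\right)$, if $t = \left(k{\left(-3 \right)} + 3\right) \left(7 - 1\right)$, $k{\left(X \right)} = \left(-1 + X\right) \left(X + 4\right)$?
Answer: $22$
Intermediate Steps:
$k{\left(X \right)} = \left(-1 + X\right) \left(4 + X\right)$
$t = -6$ ($t = \left(\left(-4 + \left(-3\right)^{2} + 3 \left(-3\right)\right) + 3\right) \left(7 - 1\right) = \left(\left(-4 + 9 - 9\right) + 3\right) 6 = \left(-4 + 3\right) 6 = \left(-1\right) 6 = -6$)
$\left(Y{\left(4,-1 \right)} + t\right) \left(-2\right) = \left(5 \left(-1\right) - 6\right) \left(-2\right) = \left(-5 - 6\right) \left(-2\right) = \left(-11\right) \left(-2\right) = 22$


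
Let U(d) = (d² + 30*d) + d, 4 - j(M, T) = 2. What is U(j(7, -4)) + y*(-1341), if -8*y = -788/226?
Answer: -234345/452 ≈ -518.46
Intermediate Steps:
j(M, T) = 2 (j(M, T) = 4 - 1*2 = 4 - 2 = 2)
y = 197/452 (y = -(-197)/(2*226) = -⅛*(-394/113) = 197/452 ≈ 0.43584)
U(d) = d² + 31*d
U(j(7, -4)) + y*(-1341) = 2*(31 + 2) + (197/452)*(-1341) = 2*33 - 264177/452 = 66 - 264177/452 = -234345/452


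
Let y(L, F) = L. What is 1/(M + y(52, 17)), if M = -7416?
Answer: -1/7364 ≈ -0.00013580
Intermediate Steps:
1/(M + y(52, 17)) = 1/(-7416 + 52) = 1/(-7364) = -1/7364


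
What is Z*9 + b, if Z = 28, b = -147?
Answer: 105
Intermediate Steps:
Z*9 + b = 28*9 - 147 = 252 - 147 = 105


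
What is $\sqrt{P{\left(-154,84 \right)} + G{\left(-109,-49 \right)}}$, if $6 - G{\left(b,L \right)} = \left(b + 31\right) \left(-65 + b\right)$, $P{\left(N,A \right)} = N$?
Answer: $14 i \sqrt{70} \approx 117.13 i$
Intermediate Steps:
$G{\left(b,L \right)} = 6 - \left(-65 + b\right) \left(31 + b\right)$ ($G{\left(b,L \right)} = 6 - \left(b + 31\right) \left(-65 + b\right) = 6 - \left(31 + b\right) \left(-65 + b\right) = 6 - \left(-65 + b\right) \left(31 + b\right)$)
$\sqrt{P{\left(-154,84 \right)} + G{\left(-109,-49 \right)}} = \sqrt{-154 + \left(2021 - \left(-109\right)^{2} + 34 \left(-109\right)\right)} = \sqrt{-154 - 13566} = \sqrt{-13720} = 14 i \sqrt{70}$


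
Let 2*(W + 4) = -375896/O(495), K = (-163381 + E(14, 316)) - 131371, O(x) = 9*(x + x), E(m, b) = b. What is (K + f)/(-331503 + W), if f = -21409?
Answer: 1407089475/1476957659 ≈ 0.95269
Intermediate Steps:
O(x) = 18*x (O(x) = 9*(2*x) = 18*x)
K = -294436 (K = (-163381 + 316) - 131371 = -163065 - 131371 = -294436)
W = -111794/4455 (W = -4 + (-375896/(18*495))/2 = -4 + (-375896/8910)/2 = -4 + (-375896*1/8910)/2 = -4 + (½)*(-187948/4455) = -4 - 93974/4455 = -111794/4455 ≈ -25.094)
(K + f)/(-331503 + W) = (-294436 - 21409)/(-331503 - 111794/4455) = -315845/(-1476957659/4455) = -315845*(-4455/1476957659) = 1407089475/1476957659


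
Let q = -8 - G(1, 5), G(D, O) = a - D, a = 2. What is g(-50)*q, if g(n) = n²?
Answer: -22500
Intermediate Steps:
G(D, O) = 2 - D
q = -9 (q = -8 - (2 - 1*1) = -8 - (2 - 1) = -8 - 1*1 = -8 - 1 = -9)
g(-50)*q = (-50)²*(-9) = 2500*(-9) = -22500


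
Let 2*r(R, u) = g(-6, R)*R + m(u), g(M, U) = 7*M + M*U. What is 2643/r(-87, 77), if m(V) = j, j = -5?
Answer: -5286/41765 ≈ -0.12657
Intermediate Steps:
m(V) = -5
r(R, u) = -5/2 + R*(-42 - 6*R)/2 (r(R, u) = ((-6*(7 + R))*R - 5)/2 = ((-42 - 6*R)*R - 5)/2 = (R*(-42 - 6*R) - 5)/2 = (-5 + R*(-42 - 6*R))/2 = -5/2 + R*(-42 - 6*R)/2)
2643/r(-87, 77) = 2643/(-5/2 - 3*(-87)*(7 - 87)) = 2643/(-5/2 - 3*(-87)*(-80)) = 2643/(-5/2 - 20880) = 2643/(-41765/2) = 2643*(-2/41765) = -5286/41765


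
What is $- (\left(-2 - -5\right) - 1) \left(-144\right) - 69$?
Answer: $219$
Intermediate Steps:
$- (\left(-2 - -5\right) - 1) \left(-144\right) - 69 = - (\left(-2 + 5\right) - 1) \left(-144\right) - 69 = - (3 - 1) \left(-144\right) - 69 = \left(-1\right) 2 \left(-144\right) - 69 = \left(-2\right) \left(-144\right) - 69 = 288 - 69 = 219$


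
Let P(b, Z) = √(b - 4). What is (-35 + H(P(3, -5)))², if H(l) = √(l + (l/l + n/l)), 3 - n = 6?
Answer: (35 - √(1 + 4*I))² ≈ 1114.0 - 83.474*I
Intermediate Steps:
n = -3 (n = 3 - 1*6 = 3 - 6 = -3)
P(b, Z) = √(-4 + b)
H(l) = √(1 + l - 3/l) (H(l) = √(l + (l/l - 3/l)) = √(l + (1 - 3/l)) = √(1 + l - 3/l))
(-35 + H(P(3, -5)))² = (-35 + √(1 + √(-4 + 3) - 3/√(-4 + 3)))² = (-35 + √(1 + √(-1) - 3*(-I)))² = (-35 + √(1 + I - 3*(-I)))² = (-35 + √(1 + I - (-3)*I))² = (-35 + √(1 + I + 3*I))² = (-35 + √(1 + 4*I))²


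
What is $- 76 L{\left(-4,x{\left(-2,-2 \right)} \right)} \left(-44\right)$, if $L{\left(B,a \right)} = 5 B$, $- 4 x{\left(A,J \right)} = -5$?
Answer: $-66880$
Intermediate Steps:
$x{\left(A,J \right)} = \frac{5}{4}$ ($x{\left(A,J \right)} = \left(- \frac{1}{4}\right) \left(-5\right) = \frac{5}{4}$)
$- 76 L{\left(-4,x{\left(-2,-2 \right)} \right)} \left(-44\right) = - 76 \cdot 5 \left(-4\right) \left(-44\right) = - 76 \left(\left(-20\right) \left(-44\right)\right) = \left(-76\right) 880 = -66880$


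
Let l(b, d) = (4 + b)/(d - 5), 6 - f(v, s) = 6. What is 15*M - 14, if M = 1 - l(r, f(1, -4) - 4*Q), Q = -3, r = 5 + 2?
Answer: -158/7 ≈ -22.571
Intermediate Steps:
r = 7
f(v, s) = 0 (f(v, s) = 6 - 1*6 = 6 - 6 = 0)
l(b, d) = (4 + b)/(-5 + d)
M = -4/7 (M = 1 - (4 + 7)/(-5 + (0 - 4*(-3))) = 1 - 11/(-5 + (0 + 12)) = 1 - 11/(-5 + 12) = 1 - 11/7 = -4/7 ≈ -0.57143)
15*M - 14 = 15*(-4/7) - 14 = -60/7 - 14 = -158/7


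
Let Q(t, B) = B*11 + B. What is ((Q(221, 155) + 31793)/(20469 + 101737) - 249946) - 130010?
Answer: -46432869283/122206 ≈ -3.7996e+5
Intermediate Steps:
Q(t, B) = 12*B (Q(t, B) = 11*B + B = 12*B)
((Q(221, 155) + 31793)/(20469 + 101737) - 249946) - 130010 = ((12*155 + 31793)/(20469 + 101737) - 249946) - 130010 = ((1860 + 31793)/122206 - 249946) - 130010 = (33653*(1/122206) - 249946) - 130010 = (33653/122206 - 249946) - 130010 = -30544867223/122206 - 130010 = -46432869283/122206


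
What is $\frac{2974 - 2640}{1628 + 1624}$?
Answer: $\frac{167}{1626} \approx 0.10271$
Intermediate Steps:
$\frac{2974 - 2640}{1628 + 1624} = \frac{334}{3252} = 334 \cdot \frac{1}{3252} = \frac{167}{1626}$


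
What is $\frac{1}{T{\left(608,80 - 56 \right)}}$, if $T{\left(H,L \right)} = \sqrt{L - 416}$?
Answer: $- \frac{i \sqrt{2}}{28} \approx - 0.050508 i$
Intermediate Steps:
$T{\left(H,L \right)} = \sqrt{-416 + L}$
$\frac{1}{T{\left(608,80 - 56 \right)}} = \frac{1}{\sqrt{-416 + \left(80 - 56\right)}} = \frac{1}{\sqrt{-416 + 24}} = \frac{1}{\sqrt{-392}} = \frac{1}{14 i \sqrt{2}} = - \frac{i \sqrt{2}}{28}$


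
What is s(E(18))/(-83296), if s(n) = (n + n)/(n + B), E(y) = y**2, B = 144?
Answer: -9/541424 ≈ -1.6623e-5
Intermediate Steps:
s(n) = 2*n/(144 + n) (s(n) = (n + n)/(n + 144) = (2*n)/(144 + n) = 2*n/(144 + n))
s(E(18))/(-83296) = (2*18**2/(144 + 18**2))/(-83296) = (2*324/(144 + 324))*(-1/83296) = (2*324/468)*(-1/83296) = (2*324*(1/468))*(-1/83296) = (18/13)*(-1/83296) = -9/541424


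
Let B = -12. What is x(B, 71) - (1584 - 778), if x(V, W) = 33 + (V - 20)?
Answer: -805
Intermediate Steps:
x(V, W) = 13 + V (x(V, W) = 33 + (-20 + V) = 13 + V)
x(B, 71) - (1584 - 778) = (13 - 12) - (1584 - 778) = 1 - 1*806 = 1 - 806 = -805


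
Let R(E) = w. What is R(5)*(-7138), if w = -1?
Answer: 7138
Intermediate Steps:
R(E) = -1
R(5)*(-7138) = -1*(-7138) = 7138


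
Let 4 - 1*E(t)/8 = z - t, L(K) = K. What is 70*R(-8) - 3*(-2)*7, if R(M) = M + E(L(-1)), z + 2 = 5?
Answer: -518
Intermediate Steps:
z = 3 (z = -2 + 5 = 3)
E(t) = 8 + 8*t (E(t) = 32 - 8*(3 - t) = 32 + (-24 + 8*t) = 8 + 8*t)
R(M) = M (R(M) = M + (8 + 8*(-1)) = M + (8 - 8) = M + 0 = M)
70*R(-8) - 3*(-2)*7 = 70*(-8) - 3*(-2)*7 = -560 + 6*7 = -560 + 42 = -518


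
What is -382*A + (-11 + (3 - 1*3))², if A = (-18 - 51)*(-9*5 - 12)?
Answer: -1502285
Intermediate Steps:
A = 3933 (A = -69*(-45 - 12) = -69*(-57) = 3933)
-382*A + (-11 + (3 - 1*3))² = -382*3933 + (-11 + (3 - 1*3))² = -1502406 + (-11 + (3 - 3))² = -1502406 + (-11 + 0)² = -1502406 + (-11)² = -1502406 + 121 = -1502285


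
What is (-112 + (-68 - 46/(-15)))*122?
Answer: -323788/15 ≈ -21586.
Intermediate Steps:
(-112 + (-68 - 46/(-15)))*122 = (-112 + (-68 - 46*(-1)/15))*122 = (-112 + (-68 - 1*(-46/15)))*122 = (-112 + (-68 + 46/15))*122 = (-112 - 974/15)*122 = -2654/15*122 = -323788/15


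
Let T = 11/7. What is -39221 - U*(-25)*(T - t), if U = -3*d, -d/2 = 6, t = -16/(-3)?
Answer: -298247/7 ≈ -42607.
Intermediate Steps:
T = 11/7 (T = 11*(⅐) = 11/7 ≈ 1.5714)
t = 16/3 (t = -16*(-⅓) = 16/3 ≈ 5.3333)
d = -12 (d = -2*6 = -12)
U = 36 (U = -3*(-12) = 36)
-39221 - U*(-25)*(T - t) = -39221 - 36*(-25)*(11/7 - 1*16/3) = -39221 - (-900)*(11/7 - 16/3) = -39221 - (-900)*(-79)/21 = -39221 - 1*23700/7 = -39221 - 23700/7 = -298247/7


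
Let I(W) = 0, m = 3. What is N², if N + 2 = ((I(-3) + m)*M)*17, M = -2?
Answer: 10816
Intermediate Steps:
N = -104 (N = -2 + ((0 + 3)*(-2))*17 = -2 + (3*(-2))*17 = -2 - 6*17 = -2 - 102 = -104)
N² = (-104)² = 10816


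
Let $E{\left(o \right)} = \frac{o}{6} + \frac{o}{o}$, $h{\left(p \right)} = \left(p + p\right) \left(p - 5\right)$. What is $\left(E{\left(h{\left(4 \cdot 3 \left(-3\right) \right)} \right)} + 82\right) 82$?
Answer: $47150$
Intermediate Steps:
$h{\left(p \right)} = 2 p \left(-5 + p\right)$
$E{\left(o \right)} = 1 + \frac{o}{6}$ ($E{\left(o \right)} = o \frac{1}{6} + 1 = \frac{o}{6} + 1 = 1 + \frac{o}{6}$)
$\left(E{\left(h{\left(4 \cdot 3 \left(-3\right) \right)} \right)} + 82\right) 82 = \left(\left(1 + \frac{2 \cdot 4 \cdot 3 \left(-3\right) \left(-5 + 4 \cdot 3 \left(-3\right)\right)}{6}\right) + 82\right) 82 = \left(\left(1 + \frac{2 \cdot 12 \left(-3\right) \left(-5 + 12 \left(-3\right)\right)}{6}\right) + 82\right) 82 = \left(\left(1 + \frac{2 \left(-36\right) \left(-5 - 36\right)}{6}\right) + 82\right) 82 = \left(\left(1 + \frac{2 \left(-36\right) \left(-41\right)}{6}\right) + 82\right) 82 = \left(\left(1 + \frac{1}{6} \cdot 2952\right) + 82\right) 82 = \left(\left(1 + 492\right) + 82\right) 82 = \left(493 + 82\right) 82 = 575 \cdot 82 = 47150$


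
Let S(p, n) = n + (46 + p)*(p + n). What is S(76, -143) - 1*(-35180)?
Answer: 26863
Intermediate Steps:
S(p, n) = n + (46 + p)*(n + p)
S(76, -143) - 1*(-35180) = (76² + 46*76 + 47*(-143) - 143*76) - 1*(-35180) = (5776 + 3496 - 6721 - 10868) + 35180 = -8317 + 35180 = 26863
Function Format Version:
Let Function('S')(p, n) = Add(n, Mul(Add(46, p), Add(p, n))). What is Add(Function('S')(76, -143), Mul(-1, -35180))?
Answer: 26863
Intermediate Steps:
Function('S')(p, n) = Add(n, Mul(Add(46, p), Add(n, p)))
Add(Function('S')(76, -143), Mul(-1, -35180)) = Add(Add(Pow(76, 2), Mul(46, 76), Mul(47, -143), Mul(-143, 76)), Mul(-1, -35180)) = Add(Add(5776, 3496, -6721, -10868), 35180) = Add(-8317, 35180) = 26863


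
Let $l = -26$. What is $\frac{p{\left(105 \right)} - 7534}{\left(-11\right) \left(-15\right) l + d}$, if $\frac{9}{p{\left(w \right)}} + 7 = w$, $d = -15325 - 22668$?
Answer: $\frac{738323}{4143734} \approx 0.17818$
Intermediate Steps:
$d = -37993$
$p{\left(w \right)} = \frac{9}{-7 + w}$
$\frac{p{\left(105 \right)} - 7534}{\left(-11\right) \left(-15\right) l + d} = \frac{\frac{9}{-7 + 105} - 7534}{\left(-11\right) \left(-15\right) \left(-26\right) - 37993} = \frac{\frac{9}{98} - 7534}{165 \left(-26\right) - 37993} = \frac{9 \cdot \frac{1}{98} - 7534}{-4290 - 37993} = \frac{\frac{9}{98} - 7534}{-42283} = \left(- \frac{738323}{98}\right) \left(- \frac{1}{42283}\right) = \frac{738323}{4143734}$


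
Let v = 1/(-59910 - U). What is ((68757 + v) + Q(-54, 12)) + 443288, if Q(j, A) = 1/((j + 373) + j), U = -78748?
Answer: 2556164502253/4992070 ≈ 5.1205e+5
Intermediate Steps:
Q(j, A) = 1/(373 + 2*j) (Q(j, A) = 1/((373 + j) + j) = 1/(373 + 2*j))
v = 1/18838 (v = 1/(-59910 - 1*(-78748)) = 1/(-59910 + 78748) = 1/18838 ≈ 5.3084e-5)
((68757 + v) + Q(-54, 12)) + 443288 = ((68757 + 1/18838) + 1/(373 + 2*(-54))) + 443288 = (1295244367/18838 + 1/(373 - 108)) + 443288 = (1295244367/18838 + 1/265) + 443288 = 343239776093/4992070 + 443288 = 2556164502253/4992070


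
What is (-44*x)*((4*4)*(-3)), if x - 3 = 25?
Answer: 59136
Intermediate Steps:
x = 28 (x = 3 + 25 = 28)
(-44*x)*((4*4)*(-3)) = (-44*28)*((4*4)*(-3)) = -19712*(-3) = -1232*(-48) = 59136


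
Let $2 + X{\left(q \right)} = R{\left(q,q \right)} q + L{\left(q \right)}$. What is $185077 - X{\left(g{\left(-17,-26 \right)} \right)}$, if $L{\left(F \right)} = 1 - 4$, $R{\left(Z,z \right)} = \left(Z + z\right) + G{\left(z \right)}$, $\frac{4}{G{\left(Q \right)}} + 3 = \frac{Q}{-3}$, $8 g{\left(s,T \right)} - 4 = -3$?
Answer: $\frac{432351863}{2336} \approx 1.8508 \cdot 10^{5}$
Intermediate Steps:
$g{\left(s,T \right)} = \frac{1}{8}$ ($g{\left(s,T \right)} = \frac{1}{2} + \frac{1}{8} \left(-3\right) = \frac{1}{2} - \frac{3}{8} = \frac{1}{8}$)
$G{\left(Q \right)} = \frac{4}{-3 - \frac{Q}{3}}$ ($G{\left(Q \right)} = \frac{4}{-3 + \frac{Q}{-3}} = \frac{4}{-3 + Q \left(- \frac{1}{3}\right)} = \frac{4}{-3 - \frac{Q}{3}}$)
$R{\left(Z,z \right)} = Z + z - \frac{12}{9 + z}$ ($R{\left(Z,z \right)} = \left(Z + z\right) - \frac{12}{9 + z} = Z + z - \frac{12}{9 + z}$)
$L{\left(F \right)} = -3$
$X{\left(q \right)} = -5 + \frac{q \left(-12 + 2 q \left(9 + q\right)\right)}{9 + q}$ ($X{\left(q \right)} = -2 + \left(\frac{-12 + \left(9 + q\right) \left(q + q\right)}{9 + q} q - 3\right) = -2 + \left(\frac{-12 + \left(9 + q\right) 2 q}{9 + q} q - 3\right) = -2 + \left(\frac{-12 + 2 q \left(9 + q\right)}{9 + q} q - 3\right) = -2 + \left(\frac{q \left(-12 + 2 q \left(9 + q\right)\right)}{9 + q} - 3\right) = -2 + \left(-3 + \frac{q \left(-12 + 2 q \left(9 + q\right)\right)}{9 + q}\right) = -5 + \frac{q \left(-12 + 2 q \left(9 + q\right)\right)}{9 + q}$)
$185077 - X{\left(g{\left(-17,-26 \right)} \right)} = 185077 - \frac{-45 - \frac{5}{8} + 2 \cdot \frac{1}{8} \left(-6 + \frac{9 + \frac{1}{8}}{8}\right)}{9 + \frac{1}{8}} = 185077 - \frac{-45 - \frac{5}{8} + 2 \cdot \frac{1}{8} \left(-6 + \frac{1}{8} \cdot \frac{73}{8}\right)}{\frac{73}{8}} = 185077 - \frac{8 \left(-45 - \frac{5}{8} + 2 \cdot \frac{1}{8} \left(-6 + \frac{73}{64}\right)\right)}{73} = 185077 - \frac{8 \left(-45 - \frac{5}{8} + 2 \cdot \frac{1}{8} \left(- \frac{311}{64}\right)\right)}{73} = 185077 - \frac{8 \left(-45 - \frac{5}{8} - \frac{311}{256}\right)}{73} = 185077 - \frac{8}{73} \left(- \frac{11991}{256}\right) = 185077 - - \frac{11991}{2336} = 185077 + \frac{11991}{2336} = \frac{432351863}{2336}$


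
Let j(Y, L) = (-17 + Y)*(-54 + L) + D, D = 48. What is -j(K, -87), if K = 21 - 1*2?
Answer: 234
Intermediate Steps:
K = 19 (K = 21 - 2 = 19)
j(Y, L) = 48 + (-54 + L)*(-17 + Y) (j(Y, L) = (-17 + Y)*(-54 + L) + 48 = (-54 + L)*(-17 + Y) + 48 = 48 + (-54 + L)*(-17 + Y))
-j(K, -87) = -(966 - 54*19 - 17*(-87) - 87*19) = -(966 - 1026 + 1479 - 1653) = -1*(-234) = 234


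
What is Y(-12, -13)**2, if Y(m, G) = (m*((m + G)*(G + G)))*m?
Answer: 8760960000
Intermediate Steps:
Y(m, G) = 2*G*m**2*(G + m) (Y(m, G) = (m*((G + m)*(2*G)))*m = (m*(2*G*(G + m)))*m = (2*G*m*(G + m))*m = 2*G*m**2*(G + m))
Y(-12, -13)**2 = (2*(-13)*(-12)**2*(-13 - 12))**2 = (2*(-13)*144*(-25))**2 = 93600**2 = 8760960000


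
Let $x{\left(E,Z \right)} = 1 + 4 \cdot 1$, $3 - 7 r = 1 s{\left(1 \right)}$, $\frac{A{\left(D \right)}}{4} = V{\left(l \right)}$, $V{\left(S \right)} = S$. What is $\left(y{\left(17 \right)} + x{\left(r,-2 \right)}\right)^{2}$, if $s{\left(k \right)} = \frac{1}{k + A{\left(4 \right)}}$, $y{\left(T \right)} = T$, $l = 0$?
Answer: $484$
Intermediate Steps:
$A{\left(D \right)} = 0$ ($A{\left(D \right)} = 4 \cdot 0 = 0$)
$s{\left(k \right)} = \frac{1}{k}$ ($s{\left(k \right)} = \frac{1}{k + 0} = \frac{1}{k}$)
$r = \frac{2}{7}$ ($r = \frac{3}{7} - \frac{1 \cdot 1^{-1}}{7} = \frac{3}{7} - \frac{1 \cdot 1}{7} = \frac{3}{7} - \frac{1}{7} = \frac{2}{7} \approx 0.28571$)
$x{\left(E,Z \right)} = 5$ ($x{\left(E,Z \right)} = 1 + 4 = 5$)
$\left(y{\left(17 \right)} + x{\left(r,-2 \right)}\right)^{2} = \left(17 + 5\right)^{2} = 22^{2} = 484$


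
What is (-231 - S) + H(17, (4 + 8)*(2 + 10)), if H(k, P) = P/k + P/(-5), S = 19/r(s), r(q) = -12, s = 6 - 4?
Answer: -254741/1020 ≈ -249.75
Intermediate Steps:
s = 2
S = -19/12 (S = 19/(-12) = 19*(-1/12) = -19/12 ≈ -1.5833)
H(k, P) = -P/5 + P/k (H(k, P) = P/k + P*(-1/5) = P/k - P/5 = -P/5 + P/k)
(-231 - S) + H(17, (4 + 8)*(2 + 10)) = (-231 - 1*(-19/12)) + (-(4 + 8)*(2 + 10)/5 + ((4 + 8)*(2 + 10))/17) = (-231 + 19/12) + (-12*12/5 + (12*12)*(1/17)) = -2753/12 + (-1/5*144 + 144*(1/17)) = -2753/12 + (-144/5 + 144/17) = -2753/12 - 1728/85 = -254741/1020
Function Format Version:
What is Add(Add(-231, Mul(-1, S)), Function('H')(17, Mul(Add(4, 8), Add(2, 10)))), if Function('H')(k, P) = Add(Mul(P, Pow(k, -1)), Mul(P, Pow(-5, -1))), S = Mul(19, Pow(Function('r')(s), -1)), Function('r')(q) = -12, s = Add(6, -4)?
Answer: Rational(-254741, 1020) ≈ -249.75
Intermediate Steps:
s = 2
S = Rational(-19, 12) (S = Mul(19, Pow(-12, -1)) = Mul(19, Rational(-1, 12)) = Rational(-19, 12) ≈ -1.5833)
Function('H')(k, P) = Add(Mul(Rational(-1, 5), P), Mul(P, Pow(k, -1))) (Function('H')(k, P) = Add(Mul(P, Pow(k, -1)), Mul(P, Rational(-1, 5))) = Add(Mul(P, Pow(k, -1)), Mul(Rational(-1, 5), P)) = Add(Mul(Rational(-1, 5), P), Mul(P, Pow(k, -1))))
Add(Add(-231, Mul(-1, S)), Function('H')(17, Mul(Add(4, 8), Add(2, 10)))) = Add(Add(-231, Mul(-1, Rational(-19, 12))), Add(Mul(Rational(-1, 5), Mul(Add(4, 8), Add(2, 10))), Mul(Mul(Add(4, 8), Add(2, 10)), Pow(17, -1)))) = Add(Add(-231, Rational(19, 12)), Add(Mul(Rational(-1, 5), Mul(12, 12)), Mul(Mul(12, 12), Rational(1, 17)))) = Add(Rational(-2753, 12), Add(Mul(Rational(-1, 5), 144), Mul(144, Rational(1, 17)))) = Add(Rational(-2753, 12), Add(Rational(-144, 5), Rational(144, 17))) = Add(Rational(-2753, 12), Rational(-1728, 85)) = Rational(-254741, 1020)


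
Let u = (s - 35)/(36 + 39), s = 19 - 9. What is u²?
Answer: ⅑ ≈ 0.11111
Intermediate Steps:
s = 10
u = -⅓ (u = (10 - 35)/(36 + 39) = -25/75 = -25*1/75 = -⅓ ≈ -0.33333)
u² = (-⅓)² = ⅑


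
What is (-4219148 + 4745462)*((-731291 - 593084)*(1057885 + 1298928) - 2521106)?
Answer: -1642787434493732034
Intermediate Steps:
(-4219148 + 4745462)*((-731291 - 593084)*(1057885 + 1298928) - 2521106) = 526314*(-1324375*2356813 - 2521106) = 526314*(-3121304216875 - 2521106) = 526314*(-3121306737981) = -1642787434493732034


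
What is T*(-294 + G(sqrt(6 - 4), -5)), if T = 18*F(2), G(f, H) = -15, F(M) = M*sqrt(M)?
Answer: -11124*sqrt(2) ≈ -15732.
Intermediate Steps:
F(M) = M**(3/2)
T = 36*sqrt(2) (T = 18*2**(3/2) = 18*(2*sqrt(2)) = 36*sqrt(2) ≈ 50.912)
T*(-294 + G(sqrt(6 - 4), -5)) = (36*sqrt(2))*(-294 - 15) = (36*sqrt(2))*(-309) = -11124*sqrt(2)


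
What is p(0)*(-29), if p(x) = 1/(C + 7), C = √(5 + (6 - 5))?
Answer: -203/43 + 29*√6/43 ≈ -3.0689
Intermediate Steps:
C = √6 (C = √(5 + 1) = √6 ≈ 2.4495)
p(x) = 1/(7 + √6) (p(x) = 1/(√6 + 7) = 1/(7 + √6))
p(0)*(-29) = (7/43 - √6/43)*(-29) = -203/43 + 29*√6/43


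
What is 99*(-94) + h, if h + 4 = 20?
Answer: -9290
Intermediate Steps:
h = 16 (h = -4 + 20 = 16)
99*(-94) + h = 99*(-94) + 16 = -9306 + 16 = -9290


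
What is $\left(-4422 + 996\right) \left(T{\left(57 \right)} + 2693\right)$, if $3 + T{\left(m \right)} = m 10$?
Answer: $-11168760$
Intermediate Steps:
$T{\left(m \right)} = -3 + 10 m$ ($T{\left(m \right)} = -3 + m 10 = -3 + 10 m$)
$\left(-4422 + 996\right) \left(T{\left(57 \right)} + 2693\right) = \left(-4422 + 996\right) \left(\left(-3 + 10 \cdot 57\right) + 2693\right) = - 3426 \left(\left(-3 + 570\right) + 2693\right) = - 3426 \left(567 + 2693\right) = \left(-3426\right) 3260 = -11168760$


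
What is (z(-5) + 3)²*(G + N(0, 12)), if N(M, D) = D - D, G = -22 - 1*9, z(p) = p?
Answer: -124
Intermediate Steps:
G = -31 (G = -22 - 9 = -31)
N(M, D) = 0
(z(-5) + 3)²*(G + N(0, 12)) = (-5 + 3)²*(-31 + 0) = (-2)²*(-31) = 4*(-31) = -124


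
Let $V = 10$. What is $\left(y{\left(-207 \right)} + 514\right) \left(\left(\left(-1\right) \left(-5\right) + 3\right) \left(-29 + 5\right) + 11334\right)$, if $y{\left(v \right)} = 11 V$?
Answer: $6952608$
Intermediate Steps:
$y{\left(v \right)} = 110$ ($y{\left(v \right)} = 11 \cdot 10 = 110$)
$\left(y{\left(-207 \right)} + 514\right) \left(\left(\left(-1\right) \left(-5\right) + 3\right) \left(-29 + 5\right) + 11334\right) = \left(110 + 514\right) \left(\left(\left(-1\right) \left(-5\right) + 3\right) \left(-29 + 5\right) + 11334\right) = 624 \left(\left(5 + 3\right) \left(-24\right) + 11334\right) = 624 \left(8 \left(-24\right) + 11334\right) = 624 \left(-192 + 11334\right) = 624 \cdot 11142 = 6952608$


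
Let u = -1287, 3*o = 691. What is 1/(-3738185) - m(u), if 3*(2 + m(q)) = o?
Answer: -2515798514/33643665 ≈ -74.778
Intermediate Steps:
o = 691/3 (o = (⅓)*691 = 691/3 ≈ 230.33)
m(q) = 673/9 (m(q) = -2 + (⅓)*(691/3) = -2 + 691/9 = 673/9)
1/(-3738185) - m(u) = 1/(-3738185) - 1*673/9 = -1/3738185 - 673/9 = -2515798514/33643665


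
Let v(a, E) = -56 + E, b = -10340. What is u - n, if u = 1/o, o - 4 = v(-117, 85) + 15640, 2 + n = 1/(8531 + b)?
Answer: 56722396/28352457 ≈ 2.0006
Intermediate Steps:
n = -3619/1809 (n = -2 + 1/(8531 - 10340) = -2 + 1/(-1809) = -2 - 1/1809 = -3619/1809 ≈ -2.0006)
o = 15673 (o = 4 + ((-56 + 85) + 15640) = 4 + (29 + 15640) = 4 + 15669 = 15673)
u = 1/15673 ≈ 6.3804e-5
u - n = 1/15673 - 1*(-3619/1809) = 1/15673 + 3619/1809 = 56722396/28352457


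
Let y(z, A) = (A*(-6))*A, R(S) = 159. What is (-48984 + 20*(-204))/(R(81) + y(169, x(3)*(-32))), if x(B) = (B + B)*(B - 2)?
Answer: 17688/73675 ≈ 0.24008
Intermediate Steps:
x(B) = 2*B*(-2 + B) (x(B) = (2*B)*(-2 + B) = 2*B*(-2 + B))
y(z, A) = -6*A² (y(z, A) = (-6*A)*A = -6*A²)
(-48984 + 20*(-204))/(R(81) + y(169, x(3)*(-32))) = (-48984 + 20*(-204))/(159 - 6*36864*(-2 + 3)²) = (-48984 - 4080)/(159 - 6*((2*3*1)*(-32))²) = -53064/(159 - 6*(6*(-32))²) = -53064/(159 - 6*(-192)²) = -53064/(159 - 6*36864) = -53064/(159 - 221184) = -53064/(-221025) = -53064*(-1/221025) = 17688/73675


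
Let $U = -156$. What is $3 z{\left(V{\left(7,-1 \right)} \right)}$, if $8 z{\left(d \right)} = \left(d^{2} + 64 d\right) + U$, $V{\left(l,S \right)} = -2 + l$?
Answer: $\frac{567}{8} \approx 70.875$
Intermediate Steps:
$z{\left(d \right)} = - \frac{39}{2} + 8 d + \frac{d^{2}}{8}$ ($z{\left(d \right)} = \frac{\left(d^{2} + 64 d\right) - 156}{8} = \frac{-156 + d^{2} + 64 d}{8} = - \frac{39}{2} + 8 d + \frac{d^{2}}{8}$)
$3 z{\left(V{\left(7,-1 \right)} \right)} = 3 \left(- \frac{39}{2} + 8 \left(-2 + 7\right) + \frac{\left(-2 + 7\right)^{2}}{8}\right) = 3 \left(- \frac{39}{2} + 8 \cdot 5 + \frac{5^{2}}{8}\right) = 3 \left(- \frac{39}{2} + 40 + \frac{1}{8} \cdot 25\right) = 3 \left(- \frac{39}{2} + 40 + \frac{25}{8}\right) = 3 \cdot \frac{189}{8} = \frac{567}{8}$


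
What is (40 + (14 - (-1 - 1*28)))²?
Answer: 6889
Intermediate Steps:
(40 + (14 - (-1 - 1*28)))² = (40 + (14 - (-1 - 28)))² = (40 + (14 - 1*(-29)))² = (40 + (14 + 29))² = (40 + 43)² = 83² = 6889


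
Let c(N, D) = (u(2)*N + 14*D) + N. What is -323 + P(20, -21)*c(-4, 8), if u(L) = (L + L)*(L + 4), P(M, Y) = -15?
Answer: -503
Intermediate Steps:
u(L) = 2*L*(4 + L) (u(L) = (2*L)*(4 + L) = 2*L*(4 + L))
c(N, D) = 14*D + 25*N (c(N, D) = ((2*2*(4 + 2))*N + 14*D) + N = ((2*2*6)*N + 14*D) + N = (24*N + 14*D) + N = (14*D + 24*N) + N = 14*D + 25*N)
-323 + P(20, -21)*c(-4, 8) = -323 - 15*(14*8 + 25*(-4)) = -323 - 15*(112 - 100) = -323 - 15*12 = -323 - 180 = -503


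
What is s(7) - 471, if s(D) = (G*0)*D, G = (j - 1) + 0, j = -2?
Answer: -471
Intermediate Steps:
G = -3 (G = (-2 - 1) + 0 = -3 + 0 = -3)
s(D) = 0 (s(D) = (-3*0)*D = 0*D = 0)
s(7) - 471 = 0 - 471 = -471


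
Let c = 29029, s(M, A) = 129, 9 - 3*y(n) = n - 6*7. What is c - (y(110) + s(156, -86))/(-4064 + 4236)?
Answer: 3744659/129 ≈ 29028.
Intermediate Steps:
y(n) = 17 - n/3 (y(n) = 3 - (n - 6*7)/3 = 3 - (n - 42)/3 = 3 - (-42 + n)/3 = 3 + (14 - n/3) = 17 - n/3)
c - (y(110) + s(156, -86))/(-4064 + 4236) = 29029 - ((17 - 1/3*110) + 129)/(-4064 + 4236) = 29029 - ((17 - 110/3) + 129)/172 = 29029 - (-59/3 + 129)/172 = 29029 - 328/(3*172) = 29029 - 1*82/129 = 29029 - 82/129 = 3744659/129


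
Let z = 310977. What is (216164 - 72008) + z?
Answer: 455133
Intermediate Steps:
(216164 - 72008) + z = (216164 - 72008) + 310977 = 144156 + 310977 = 455133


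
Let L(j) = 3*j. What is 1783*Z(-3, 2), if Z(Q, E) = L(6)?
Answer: 32094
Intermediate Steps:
Z(Q, E) = 18 (Z(Q, E) = 3*6 = 18)
1783*Z(-3, 2) = 1783*18 = 32094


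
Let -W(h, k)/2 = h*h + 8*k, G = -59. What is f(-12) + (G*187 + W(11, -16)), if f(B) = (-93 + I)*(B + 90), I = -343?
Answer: -45027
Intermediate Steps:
W(h, k) = -16*k - 2*h² (W(h, k) = -2*(h*h + 8*k) = -2*(h² + 8*k) = -16*k - 2*h²)
f(B) = -39240 - 436*B (f(B) = (-93 - 343)*(B + 90) = -436*(90 + B) = -39240 - 436*B)
f(-12) + (G*187 + W(11, -16)) = (-39240 - 436*(-12)) + (-59*187 + (-16*(-16) - 2*11²)) = (-39240 + 5232) + (-11033 + (256 - 2*121)) = -34008 + (-11033 + (256 - 242)) = -34008 + (-11033 + 14) = -34008 - 11019 = -45027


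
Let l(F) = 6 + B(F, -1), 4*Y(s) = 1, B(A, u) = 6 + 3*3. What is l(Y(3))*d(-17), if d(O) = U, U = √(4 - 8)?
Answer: 42*I ≈ 42.0*I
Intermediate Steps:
U = 2*I (U = √(-4) = 2*I ≈ 2.0*I)
B(A, u) = 15 (B(A, u) = 6 + 9 = 15)
d(O) = 2*I
Y(s) = ¼ (Y(s) = (¼)*1 = ¼)
l(F) = 21 (l(F) = 6 + 15 = 21)
l(Y(3))*d(-17) = 21*(2*I) = 42*I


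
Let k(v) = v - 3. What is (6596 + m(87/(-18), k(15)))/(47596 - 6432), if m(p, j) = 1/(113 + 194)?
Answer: 2024973/12637348 ≈ 0.16024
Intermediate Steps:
k(v) = -3 + v
m(p, j) = 1/307
(6596 + m(87/(-18), k(15)))/(47596 - 6432) = (6596 + 1/307)/(47596 - 6432) = (2024973/307)/41164 = (2024973/307)*(1/41164) = 2024973/12637348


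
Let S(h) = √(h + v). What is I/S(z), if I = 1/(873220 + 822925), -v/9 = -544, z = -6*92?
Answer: √1086/3684026940 ≈ 8.9452e-9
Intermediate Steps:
z = -552
v = 4896 (v = -9*(-544) = 4896)
I = 1/1696145 ≈ 5.8957e-7
S(h) = √(4896 + h) (S(h) = √(h + 4896) = √(4896 + h))
I/S(z) = 1/(1696145*(√(4896 - 552))) = 1/(1696145*(√4344)) = 1/(1696145*((2*√1086))) = (√1086/2172)/1696145 = √1086/3684026940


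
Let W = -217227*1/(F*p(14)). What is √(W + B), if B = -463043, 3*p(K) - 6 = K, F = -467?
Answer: I*√10096936807565/4670 ≈ 680.42*I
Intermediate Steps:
p(K) = 2 + K/3
W = 651681/9340 (W = -217227*(-1/(467*(2 + (⅓)*14))) = -217227*(-1/(467*(2 + 14/3))) = -217227/((20/3)*(-467)) = -217227/(-9340/3) = -217227*(-3/9340) = 651681/9340 ≈ 69.773)
√(W + B) = √(651681/9340 - 463043) = √(-4324169939/9340) = I*√10096936807565/4670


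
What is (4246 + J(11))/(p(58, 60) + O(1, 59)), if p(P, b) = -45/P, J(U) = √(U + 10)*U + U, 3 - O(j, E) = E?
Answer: -246906/3293 - 638*√21/3293 ≈ -75.867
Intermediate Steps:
O(j, E) = 3 - E
J(U) = U + U*√(10 + U) (J(U) = √(10 + U)*U + U = U*√(10 + U) + U = U + U*√(10 + U))
(4246 + J(11))/(p(58, 60) + O(1, 59)) = (4246 + 11*(1 + √(10 + 11)))/(-45/58 + (3 - 1*59)) = (4246 + 11*(1 + √21))/(-45*1/58 + (3 - 59)) = (4246 + (11 + 11*√21))/(-45/58 - 56) = (4257 + 11*√21)/(-3293/58) = (4257 + 11*√21)*(-58/3293) = -246906/3293 - 638*√21/3293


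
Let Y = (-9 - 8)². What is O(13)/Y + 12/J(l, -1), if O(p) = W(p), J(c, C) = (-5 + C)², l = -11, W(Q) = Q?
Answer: 328/867 ≈ 0.37832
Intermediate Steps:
O(p) = p
Y = 289 (Y = (-17)² = 289)
O(13)/Y + 12/J(l, -1) = 13/289 + 12/((-5 - 1)²) = 13*(1/289) + 12/((-6)²) = 13/289 + 12/36 = 13/289 + 12*(1/36) = 13/289 + ⅓ = 328/867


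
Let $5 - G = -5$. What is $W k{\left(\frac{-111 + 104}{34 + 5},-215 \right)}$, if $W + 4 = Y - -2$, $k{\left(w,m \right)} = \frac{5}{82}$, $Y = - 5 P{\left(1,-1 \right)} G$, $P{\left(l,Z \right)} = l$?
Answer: $- \frac{130}{41} \approx -3.1707$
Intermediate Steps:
$G = 10$ ($G = 5 - -5 = 5 + 5 = 10$)
$Y = -50$ ($Y = \left(-5\right) 1 \cdot 10 = \left(-5\right) 10 = -50$)
$k{\left(w,m \right)} = \frac{5}{82}$ ($k{\left(w,m \right)} = 5 \cdot \frac{1}{82} = \frac{5}{82}$)
$W = -52$ ($W = -4 - 48 = -52$)
$W k{\left(\frac{-111 + 104}{34 + 5},-215 \right)} = \left(-52\right) \frac{5}{82} = - \frac{130}{41}$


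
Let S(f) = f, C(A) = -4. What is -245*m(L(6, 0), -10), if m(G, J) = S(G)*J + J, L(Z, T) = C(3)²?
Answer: 41650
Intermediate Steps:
L(Z, T) = 16 (L(Z, T) = (-4)² = 16)
m(G, J) = J + G*J (m(G, J) = G*J + J = J + G*J)
-245*m(L(6, 0), -10) = -(-2450)*(1 + 16) = -(-2450)*17 = -245*(-170) = 41650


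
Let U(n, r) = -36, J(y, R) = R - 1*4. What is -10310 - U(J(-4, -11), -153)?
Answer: -10274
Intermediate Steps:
J(y, R) = -4 + R (J(y, R) = R - 4 = -4 + R)
-10310 - U(J(-4, -11), -153) = -10310 - 1*(-36) = -10310 + 36 = -10274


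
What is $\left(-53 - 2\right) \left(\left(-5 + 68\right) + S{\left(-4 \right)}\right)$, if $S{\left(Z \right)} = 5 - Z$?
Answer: $-3960$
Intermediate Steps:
$\left(-53 - 2\right) \left(\left(-5 + 68\right) + S{\left(-4 \right)}\right) = \left(-53 - 2\right) \left(\left(-5 + 68\right) + \left(5 - -4\right)\right) = - 55 \left(63 + \left(5 + 4\right)\right) = - 55 \left(63 + 9\right) = \left(-55\right) 72 = -3960$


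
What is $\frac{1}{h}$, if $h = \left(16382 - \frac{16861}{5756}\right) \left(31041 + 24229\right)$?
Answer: $\frac{2878}{2605370623185} \approx 1.1046 \cdot 10^{-9}$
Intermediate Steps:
$h = \frac{2605370623185}{2878}$ ($h = \left(16382 - \frac{16861}{5756}\right) 55270 = \frac{94277931}{5756} \cdot 55270 = \frac{2605370623185}{2878} \approx 9.0527 \cdot 10^{8}$)
$\frac{1}{h} = \frac{1}{\frac{2605370623185}{2878}} = \frac{2878}{2605370623185}$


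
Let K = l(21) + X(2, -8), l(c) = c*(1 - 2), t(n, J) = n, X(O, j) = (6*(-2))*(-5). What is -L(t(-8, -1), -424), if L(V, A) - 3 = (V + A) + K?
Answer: 390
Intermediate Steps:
X(O, j) = 60 (X(O, j) = -12*(-5) = 60)
l(c) = -c (l(c) = c*(-1) = -c)
K = 39 (K = -1*21 + 60 = -21 + 60 = 39)
L(V, A) = 42 + A + V (L(V, A) = 3 + ((V + A) + 39) = 3 + ((A + V) + 39) = 3 + (39 + A + V) = 42 + A + V)
-L(t(-8, -1), -424) = -(42 - 424 - 8) = -1*(-390) = 390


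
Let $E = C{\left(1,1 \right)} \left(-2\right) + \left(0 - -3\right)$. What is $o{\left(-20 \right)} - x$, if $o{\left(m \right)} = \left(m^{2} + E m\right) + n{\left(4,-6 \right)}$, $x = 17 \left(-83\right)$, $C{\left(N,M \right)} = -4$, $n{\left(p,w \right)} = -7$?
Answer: $1584$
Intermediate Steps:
$E = 11$ ($E = \left(-4\right) \left(-2\right) + \left(0 - -3\right) = 8 + \left(0 + 3\right) = 8 + 3 = 11$)
$x = -1411$
$o{\left(m \right)} = -7 + m^{2} + 11 m$ ($o{\left(m \right)} = \left(m^{2} + 11 m\right) - 7 = -7 + m^{2} + 11 m$)
$o{\left(-20 \right)} - x = \left(-7 + \left(-20\right)^{2} + 11 \left(-20\right)\right) - -1411 = \left(-7 + 400 - 220\right) + 1411 = 173 + 1411 = 1584$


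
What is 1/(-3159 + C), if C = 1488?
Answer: -1/1671 ≈ -0.00059844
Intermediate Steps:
1/(-3159 + C) = 1/(-3159 + 1488) = 1/(-1671) = -1/1671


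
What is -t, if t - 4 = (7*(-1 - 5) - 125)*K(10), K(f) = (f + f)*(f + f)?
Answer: 66796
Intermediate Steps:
K(f) = 4*f² (K(f) = (2*f)*(2*f) = 4*f²)
t = -66796 (t = 4 + (7*(-1 - 5) - 125)*(4*10²) = 4 + (7*(-6) - 125)*(4*100) = 4 + (-42 - 125)*400 = 4 - 167*400 = 4 - 66800 = -66796)
-t = -1*(-66796) = 66796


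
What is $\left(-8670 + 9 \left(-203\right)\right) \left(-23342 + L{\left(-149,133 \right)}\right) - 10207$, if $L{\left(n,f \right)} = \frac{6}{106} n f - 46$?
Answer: $\frac{13635219484}{53} \approx 2.5727 \cdot 10^{8}$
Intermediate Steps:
$L{\left(n,f \right)} = -46 + \frac{3 f n}{53}$ ($L{\left(n,f \right)} = 6 \cdot \frac{1}{106} n f - 46 = \frac{3 n}{53} f - 46 = \frac{3 f n}{53} - 46 = -46 + \frac{3 f n}{53}$)
$\left(-8670 + 9 \left(-203\right)\right) \left(-23342 + L{\left(-149,133 \right)}\right) - 10207 = \left(-8670 + 9 \left(-203\right)\right) \left(-23342 + \left(-46 + \frac{3}{53} \cdot 133 \left(-149\right)\right)\right) - 10207 = \left(-8670 - 1827\right) \left(-23342 - \frac{61889}{53}\right) - 10207 = - 10497 \left(-23342 - \frac{61889}{53}\right) - 10207 = \left(-10497\right) \left(- \frac{1299015}{53}\right) - 10207 = \frac{13635760455}{53} - 10207 = \frac{13635219484}{53}$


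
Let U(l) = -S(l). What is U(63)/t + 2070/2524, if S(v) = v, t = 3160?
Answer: 1595547/1993960 ≈ 0.80019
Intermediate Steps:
U(l) = -l
U(63)/t + 2070/2524 = -1*63/3160 + 2070/2524 = -63*1/3160 + 2070*(1/2524) = -63/3160 + 1035/1262 = 1595547/1993960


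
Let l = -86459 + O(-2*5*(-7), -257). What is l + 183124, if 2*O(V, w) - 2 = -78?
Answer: 96627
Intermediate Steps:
O(V, w) = -38 (O(V, w) = 1 + (½)*(-78) = 1 - 39 = -38)
l = -86497 (l = -86459 - 38 = -86497)
l + 183124 = -86497 + 183124 = 96627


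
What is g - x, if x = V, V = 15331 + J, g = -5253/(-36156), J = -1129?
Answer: -171160753/12052 ≈ -14202.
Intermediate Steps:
g = 1751/12052 (g = -5253*(-1/36156) = 1751/12052 ≈ 0.14529)
V = 14202 (V = 15331 - 1129 = 14202)
x = 14202
g - x = 1751/12052 - 1*14202 = 1751/12052 - 14202 = -171160753/12052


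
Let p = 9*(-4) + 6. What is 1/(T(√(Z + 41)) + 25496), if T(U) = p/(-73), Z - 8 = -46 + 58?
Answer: 73/1861238 ≈ 3.9221e-5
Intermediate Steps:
Z = 20 (Z = 8 + (-46 + 58) = 8 + 12 = 20)
p = -30 (p = -36 + 6 = -30)
T(U) = 30/73 (T(U) = -30/(-73) = -30*(-1/73) = 30/73)
1/(T(√(Z + 41)) + 25496) = 1/(30/73 + 25496) = 1/(1861238/73) = 73/1861238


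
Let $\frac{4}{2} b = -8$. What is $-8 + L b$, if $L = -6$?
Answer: $16$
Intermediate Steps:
$b = -4$ ($b = \frac{1}{2} \left(-8\right) = -4$)
$-8 + L b = -8 - -24 = -8 + 24 = 16$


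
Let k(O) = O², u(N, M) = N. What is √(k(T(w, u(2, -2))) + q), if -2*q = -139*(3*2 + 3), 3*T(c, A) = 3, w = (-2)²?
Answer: √2506/2 ≈ 25.030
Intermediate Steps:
w = 4
T(c, A) = 1 (T(c, A) = (⅓)*3 = 1)
q = 1251/2 (q = -(-139)*(3*2 + 3)/2 = -(-139)*(6 + 3)/2 = -(-139)*9/2 = -½*(-1251) = 1251/2 ≈ 625.50)
√(k(T(w, u(2, -2))) + q) = √(1² + 1251/2) = √(1 + 1251/2) = √(1253/2) = √2506/2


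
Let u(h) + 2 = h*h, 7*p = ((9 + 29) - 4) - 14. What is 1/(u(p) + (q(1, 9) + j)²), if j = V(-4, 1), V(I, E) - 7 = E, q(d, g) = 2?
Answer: 49/5202 ≈ 0.0094195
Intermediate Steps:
V(I, E) = 7 + E
p = 20/7 (p = (((9 + 29) - 4) - 14)/7 = ((38 - 4) - 14)/7 = (34 - 14)/7 = (⅐)*20 = 20/7 ≈ 2.8571)
j = 8 (j = 7 + 1 = 8)
u(h) = -2 + h² (u(h) = -2 + h*h = -2 + h²)
1/(u(p) + (q(1, 9) + j)²) = 1/((-2 + (20/7)²) + (2 + 8)²) = 1/((-2 + 400/49) + 10²) = 1/(302/49 + 100) = 1/(5202/49) = 49/5202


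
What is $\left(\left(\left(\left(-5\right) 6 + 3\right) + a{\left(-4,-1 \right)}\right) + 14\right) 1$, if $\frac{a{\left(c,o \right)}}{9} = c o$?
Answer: $23$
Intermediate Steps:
$a{\left(c,o \right)} = 9 c o$
$\left(\left(\left(\left(-5\right) 6 + 3\right) + a{\left(-4,-1 \right)}\right) + 14\right) 1 = \left(\left(\left(\left(-5\right) 6 + 3\right) + 9 \left(-4\right) \left(-1\right)\right) + 14\right) 1 = \left(\left(\left(-30 + 3\right) + 36\right) + 14\right) 1 = \left(\left(-27 + 36\right) + 14\right) 1 = \left(9 + 14\right) 1 = 23 \cdot 1 = 23$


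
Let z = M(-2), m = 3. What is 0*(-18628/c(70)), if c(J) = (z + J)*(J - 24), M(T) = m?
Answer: 0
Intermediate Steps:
M(T) = 3
z = 3
c(J) = (-24 + J)*(3 + J) (c(J) = (3 + J)*(J - 24) = (3 + J)*(-24 + J) = (-24 + J)*(3 + J))
0*(-18628/c(70)) = 0*(-18628/(-72 + 70² - 21*70)) = 0*(-18628/(-72 + 4900 - 1470)) = 0*(-18628/3358) = 0*(-18628*1/3358) = 0*(-9314/1679) = 0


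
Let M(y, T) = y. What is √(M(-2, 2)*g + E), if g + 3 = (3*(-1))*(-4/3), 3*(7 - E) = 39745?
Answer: I*√119190/3 ≈ 115.08*I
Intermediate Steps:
E = -39724/3 (E = 7 - ⅓*39745 = 7 - 39745/3 = -39724/3 ≈ -13241.)
g = 1 (g = -3 + (3*(-1))*(-4/3) = -3 - (-12)/3 = -3 - 3*(-4/3) = -3 + 4 = 1)
√(M(-2, 2)*g + E) = √(-2*1 - 39724/3) = √(-2 - 39724/3) = √(-39730/3) = I*√119190/3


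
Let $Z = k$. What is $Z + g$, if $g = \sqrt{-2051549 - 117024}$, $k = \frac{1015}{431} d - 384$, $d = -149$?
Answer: $- \frac{316739}{431} + i \sqrt{2168573} \approx -734.89 + 1472.6 i$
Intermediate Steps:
$k = - \frac{316739}{431}$ ($k = \frac{1015}{431} \left(-149\right) - 384 = - \frac{151235}{431} - 384 = - \frac{316739}{431} \approx -734.89$)
$g = i \sqrt{2168573}$ ($g = \sqrt{-2168573} = i \sqrt{2168573} \approx 1472.6 i$)
$Z = - \frac{316739}{431} \approx -734.89$
$Z + g = - \frac{316739}{431} + i \sqrt{2168573}$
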